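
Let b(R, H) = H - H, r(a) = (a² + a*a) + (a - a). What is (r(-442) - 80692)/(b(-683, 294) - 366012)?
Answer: -77509/91503 ≈ -0.84706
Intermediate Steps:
r(a) = 2*a² (r(a) = (a² + a²) + 0 = 2*a² + 0 = 2*a²)
b(R, H) = 0
(r(-442) - 80692)/(b(-683, 294) - 366012) = (2*(-442)² - 80692)/(0 - 366012) = (2*195364 - 80692)/(-366012) = (390728 - 80692)*(-1/366012) = 310036*(-1/366012) = -77509/91503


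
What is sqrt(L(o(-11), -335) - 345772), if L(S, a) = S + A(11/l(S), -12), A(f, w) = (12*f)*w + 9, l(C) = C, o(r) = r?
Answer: I*sqrt(345630) ≈ 587.9*I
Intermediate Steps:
A(f, w) = 9 + 12*f*w (A(f, w) = 12*f*w + 9 = 9 + 12*f*w)
L(S, a) = 9 + S - 1584/S (L(S, a) = S + (9 + 12*(11/S)*(-12)) = S + (9 - 1584/S) = 9 + S - 1584/S)
sqrt(L(o(-11), -335) - 345772) = sqrt((9 - 11 - 1584/(-11)) - 345772) = sqrt((9 - 11 - 1584*(-1/11)) - 345772) = sqrt((9 - 11 + 144) - 345772) = sqrt(142 - 345772) = sqrt(-345630) = I*sqrt(345630)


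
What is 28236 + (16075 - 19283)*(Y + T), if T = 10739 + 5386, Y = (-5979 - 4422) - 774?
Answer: -15851364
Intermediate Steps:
Y = -11175 (Y = -10401 - 774 = -11175)
T = 16125
28236 + (16075 - 19283)*(Y + T) = 28236 + (16075 - 19283)*(-11175 + 16125) = 28236 - 3208*4950 = 28236 - 15879600 = -15851364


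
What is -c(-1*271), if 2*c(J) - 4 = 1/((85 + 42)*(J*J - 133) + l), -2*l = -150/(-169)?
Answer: -6293638285/3146819058 ≈ -2.0000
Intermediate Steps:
l = -75/169 (l = -(-75)/(-169) = -(-75)*(-1)/169 = -½*150/169 = -75/169 ≈ -0.44379)
c(J) = 2 + 1/(2*(-2854654/169 + 127*J²)) (c(J) = 2 + 1/(2*((85 + 42)*(J*J - 133) - 75/169)) = 2 + 1/(2*(127*(J² - 133) - 75/169)) = 2 + 1/(2*(127*(-133 + J²) - 75/169)) = 2 + 1/(2*((-16891 + 127*J²) - 75/169)) = 2 + 1/(2*(-2854654/169 + 127*J²)))
-c(-1*271) = -(-11418447 + 85852*(-1*271)²)/(2*(-2854654 + 21463*(-1*271)²)) = -(-11418447 + 85852*(-271)²)/(2*(-2854654 + 21463*(-271)²)) = -(-11418447 + 85852*73441)/(2*(-2854654 + 21463*73441)) = -(-11418447 + 6305056732)/(2*(-2854654 + 1576264183)) = -6293638285/(2*1573409529) = -1*6293638285/3146819058 = -6293638285/3146819058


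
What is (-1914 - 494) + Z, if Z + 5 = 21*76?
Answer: -817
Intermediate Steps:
Z = 1591 (Z = -5 + 21*76 = -5 + 1596 = 1591)
(-1914 - 494) + Z = (-1914 - 494) + 1591 = -2408 + 1591 = -817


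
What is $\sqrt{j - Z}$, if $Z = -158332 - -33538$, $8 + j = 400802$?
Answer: $2 \sqrt{131397} \approx 724.97$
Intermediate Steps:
$j = 400794$ ($j = -8 + 400802 = 400794$)
$Z = -124794$ ($Z = -158332 + 33538 = -124794$)
$\sqrt{j - Z} = \sqrt{400794 - -124794} = \sqrt{400794 + 124794} = \sqrt{525588} = 2 \sqrt{131397}$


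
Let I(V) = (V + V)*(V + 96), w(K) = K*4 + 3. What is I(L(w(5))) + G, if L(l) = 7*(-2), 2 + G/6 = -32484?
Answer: -197212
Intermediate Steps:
G = -194916 (G = -12 + 6*(-32484) = -12 - 194904 = -194916)
w(K) = 3 + 4*K (w(K) = 4*K + 3 = 3 + 4*K)
L(l) = -14
I(V) = 2*V*(96 + V) (I(V) = (2*V)*(96 + V) = 2*V*(96 + V))
I(L(w(5))) + G = 2*(-14)*(96 - 14) - 194916 = 2*(-14)*82 - 194916 = -2296 - 194916 = -197212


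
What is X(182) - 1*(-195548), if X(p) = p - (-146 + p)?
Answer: 195694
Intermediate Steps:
X(p) = 146 (X(p) = p + (146 - p) = 146)
X(182) - 1*(-195548) = 146 - 1*(-195548) = 146 + 195548 = 195694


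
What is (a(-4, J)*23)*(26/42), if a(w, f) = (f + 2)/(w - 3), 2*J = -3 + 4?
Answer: -1495/294 ≈ -5.0850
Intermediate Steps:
J = 1/2 (J = (-3 + 4)/2 = (1/2)*1 = 1/2 ≈ 0.50000)
a(w, f) = (2 + f)/(-3 + w)
(a(-4, J)*23)*(26/42) = (((2 + 1/2)/(-3 - 4))*23)*(26/42) = (((5/2)/(-7))*23)*(26*(1/42)) = (-1/7*5/2*23)*(13/21) = -5/14*23*(13/21) = -115/14*13/21 = -1495/294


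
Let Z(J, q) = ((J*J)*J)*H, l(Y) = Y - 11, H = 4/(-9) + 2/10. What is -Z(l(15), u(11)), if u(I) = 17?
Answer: 704/45 ≈ 15.644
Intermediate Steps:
H = -11/45 (H = 4*(-⅑) + 2*(⅒) = -4/9 + ⅕ = -11/45 ≈ -0.24444)
l(Y) = -11 + Y
Z(J, q) = -11*J³/45 (Z(J, q) = ((J*J)*J)*(-11/45) = (J²*J)*(-11/45) = J³*(-11/45) = -11*J³/45)
-Z(l(15), u(11)) = -(-11)*(-11 + 15)³/45 = -(-11)*4³/45 = -(-11)*64/45 = -1*(-704/45) = 704/45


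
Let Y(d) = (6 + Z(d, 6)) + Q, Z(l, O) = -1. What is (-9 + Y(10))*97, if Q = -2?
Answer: -582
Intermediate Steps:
Y(d) = 3 (Y(d) = (6 - 1) - 2 = 5 - 2 = 3)
(-9 + Y(10))*97 = (-9 + 3)*97 = -6*97 = -582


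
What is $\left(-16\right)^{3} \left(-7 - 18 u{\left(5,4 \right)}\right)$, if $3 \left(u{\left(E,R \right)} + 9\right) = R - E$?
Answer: $-659456$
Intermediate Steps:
$u{\left(E,R \right)} = -9 - \frac{E}{3} + \frac{R}{3}$ ($u{\left(E,R \right)} = -9 + \frac{R - E}{3} = -9 - \left(- \frac{R}{3} + \frac{E}{3}\right) = -9 - \frac{E}{3} + \frac{R}{3}$)
$\left(-16\right)^{3} \left(-7 - 18 u{\left(5,4 \right)}\right) = \left(-16\right)^{3} \left(-7 - 18 \left(-9 - \frac{5}{3} + \frac{1}{3} \cdot 4\right)\right) = - 4096 \left(-7 - 18 \left(-9 - \frac{5}{3} + \frac{4}{3}\right)\right) = - 4096 \left(-7 - -168\right) = - 4096 \left(-7 + 168\right) = \left(-4096\right) 161 = -659456$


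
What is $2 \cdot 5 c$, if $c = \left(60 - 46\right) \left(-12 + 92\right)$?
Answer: $11200$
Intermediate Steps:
$c = 1120$ ($c = 14 \cdot 80 = 1120$)
$2 \cdot 5 c = 2 \cdot 5 \cdot 1120 = 10 \cdot 1120 = 11200$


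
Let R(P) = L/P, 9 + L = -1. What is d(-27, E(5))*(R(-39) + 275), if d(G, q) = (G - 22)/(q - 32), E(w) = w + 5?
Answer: 526015/858 ≈ 613.07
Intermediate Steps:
L = -10 (L = -9 - 1 = -10)
E(w) = 5 + w
R(P) = -10/P
d(G, q) = (-22 + G)/(-32 + q)
d(-27, E(5))*(R(-39) + 275) = ((-22 - 27)/(-32 + (5 + 5)))*(-10/(-39) + 275) = (-49/(-32 + 10))*(-10*(-1/39) + 275) = (-49/(-22))*(10/39 + 275) = -1/22*(-49)*(10735/39) = (49/22)*(10735/39) = 526015/858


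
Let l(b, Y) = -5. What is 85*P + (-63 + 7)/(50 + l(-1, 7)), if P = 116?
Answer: 443644/45 ≈ 9858.8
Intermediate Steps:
85*P + (-63 + 7)/(50 + l(-1, 7)) = 85*116 + (-63 + 7)/(50 - 5) = 9860 - 56/45 = 443644/45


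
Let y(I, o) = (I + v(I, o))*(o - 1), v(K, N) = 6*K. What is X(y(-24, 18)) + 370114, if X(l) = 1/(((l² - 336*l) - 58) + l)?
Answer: 3373010991933/9113438 ≈ 3.7011e+5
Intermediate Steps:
y(I, o) = 7*I*(-1 + o) (y(I, o) = (I + 6*I)*(o - 1) = (7*I)*(-1 + o) = 7*I*(-1 + o))
X(l) = 1/(-58 + l² - 335*l) (X(l) = 1/((-58 + l² - 336*l) + l) = 1/(-58 + l² - 335*l))
X(y(-24, 18)) + 370114 = 1/(-58 + (7*(-24)*(-1 + 18))² - 2345*(-24)*(-1 + 18)) + 370114 = 1/(-58 + (7*(-24)*17)² - 2345*(-24)*17) + 370114 = 1/(-58 + (-2856)² - 335*(-2856)) + 370114 = 1/(-58 + 8156736 + 956760) + 370114 = 1/9113438 + 370114 = 3373010991933/9113438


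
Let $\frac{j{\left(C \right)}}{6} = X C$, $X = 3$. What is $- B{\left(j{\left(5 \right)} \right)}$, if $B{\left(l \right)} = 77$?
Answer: $-77$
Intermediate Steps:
$j{\left(C \right)} = 18 C$ ($j{\left(C \right)} = 6 \cdot 3 C = 18 C$)
$- B{\left(j{\left(5 \right)} \right)} = \left(-1\right) 77 = -77$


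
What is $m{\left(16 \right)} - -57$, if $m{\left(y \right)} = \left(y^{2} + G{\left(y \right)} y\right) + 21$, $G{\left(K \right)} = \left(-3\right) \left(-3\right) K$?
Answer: $2638$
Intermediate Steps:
$G{\left(K \right)} = 9 K$
$m{\left(y \right)} = 21 + 10 y^{2}$ ($m{\left(y \right)} = \left(y^{2} + 9 y y\right) + 21 = \left(y^{2} + 9 y^{2}\right) + 21 = 10 y^{2} + 21 = 21 + 10 y^{2}$)
$m{\left(16 \right)} - -57 = \left(21 + 10 \cdot 16^{2}\right) - -57 = \left(21 + 10 \cdot 256\right) + 57 = \left(21 + 2560\right) + 57 = 2581 + 57 = 2638$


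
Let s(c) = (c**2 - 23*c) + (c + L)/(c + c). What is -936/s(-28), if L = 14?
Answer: -3744/5713 ≈ -0.65535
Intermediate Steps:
s(c) = c**2 - 23*c + (14 + c)/(2*c) (s(c) = (c**2 - 23*c) + (c + 14)/(c + c) = (c**2 - 23*c) + (14 + c)/((2*c)) = (c**2 - 23*c) + (14 + c)*(1/(2*c)) = (c**2 - 23*c) + (14 + c)/(2*c) = c**2 - 23*c + (14 + c)/(2*c))
-936/s(-28) = -936/(1/2 + (-28)**2 - 23*(-28) + 7/(-28)) = -936/(1/2 + 784 + 644 + 7*(-1/28)) = -936/(1/2 + 784 + 644 - 1/4) = -936/5713/4 = -936*4/5713 = -3744/5713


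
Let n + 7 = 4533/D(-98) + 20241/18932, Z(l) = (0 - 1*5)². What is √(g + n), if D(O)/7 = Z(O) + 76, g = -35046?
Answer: I*√1569655431032166499/6692462 ≈ 187.2*I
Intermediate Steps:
Z(l) = 25 (Z(l) = (0 - 5)² = (-5)² = 25)
D(O) = 707 (D(O) = 7*(25 + 76) = 7*101 = 707)
n = 6434675/13384924 (n = -7 + (4533/707 + 20241/18932) = -7 + 100129143/13384924 = 6434675/13384924 ≈ 0.48074)
√(g + n) = √(-35046 + 6434675/13384924) = √(-469081611829/13384924) = I*√1569655431032166499/6692462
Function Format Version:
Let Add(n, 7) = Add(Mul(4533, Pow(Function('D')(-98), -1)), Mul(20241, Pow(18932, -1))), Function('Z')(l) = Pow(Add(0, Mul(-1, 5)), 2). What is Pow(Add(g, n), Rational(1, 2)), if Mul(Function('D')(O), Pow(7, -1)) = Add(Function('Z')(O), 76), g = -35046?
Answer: Mul(Rational(1, 6692462), I, Pow(1569655431032166499, Rational(1, 2))) ≈ Mul(187.20, I)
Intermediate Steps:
Function('Z')(l) = 25 (Function('Z')(l) = Pow(Add(0, -5), 2) = Pow(-5, 2) = 25)
Function('D')(O) = 707 (Function('D')(O) = Mul(7, Add(25, 76)) = Mul(7, 101) = 707)
n = Rational(6434675, 13384924) (n = Add(-7, Add(Mul(4533, Pow(707, -1)), Mul(20241, Pow(18932, -1)))) = Add(-7, Add(Mul(4533, Rational(1, 707)), Mul(20241, Rational(1, 18932)))) = Add(-7, Add(Rational(4533, 707), Rational(20241, 18932))) = Add(-7, Rational(100129143, 13384924)) = Rational(6434675, 13384924) ≈ 0.48074)
Pow(Add(g, n), Rational(1, 2)) = Pow(Add(-35046, Rational(6434675, 13384924)), Rational(1, 2)) = Pow(Rational(-469081611829, 13384924), Rational(1, 2)) = Mul(Rational(1, 6692462), I, Pow(1569655431032166499, Rational(1, 2)))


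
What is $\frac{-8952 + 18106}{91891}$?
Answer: $\frac{9154}{91891} \approx 0.099618$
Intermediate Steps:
$\frac{-8952 + 18106}{91891} = 9154 \cdot \frac{1}{91891} = \frac{9154}{91891}$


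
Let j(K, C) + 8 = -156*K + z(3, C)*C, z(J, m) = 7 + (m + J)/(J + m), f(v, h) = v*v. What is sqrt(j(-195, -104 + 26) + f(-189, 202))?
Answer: sqrt(65509) ≈ 255.95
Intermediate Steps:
f(v, h) = v**2
z(J, m) = 8 (z(J, m) = 7 + (J + m)/(J + m) = 7 + 1 = 8)
j(K, C) = -8 - 156*K + 8*C (j(K, C) = -8 + (-156*K + 8*C) = -8 - 156*K + 8*C)
sqrt(j(-195, -104 + 26) + f(-189, 202)) = sqrt((-8 - 156*(-195) + 8*(-104 + 26)) + (-189)**2) = sqrt((-8 + 30420 + 8*(-78)) + 35721) = sqrt((-8 + 30420 - 624) + 35721) = sqrt(29788 + 35721) = sqrt(65509)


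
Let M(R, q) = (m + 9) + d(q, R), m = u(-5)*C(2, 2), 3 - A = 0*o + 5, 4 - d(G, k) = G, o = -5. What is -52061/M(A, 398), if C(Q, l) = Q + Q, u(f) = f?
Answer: 52061/405 ≈ 128.55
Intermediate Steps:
d(G, k) = 4 - G
A = -2 (A = 3 - (0*(-5) + 5) = 3 - (0 + 5) = 3 - 1*5 = 3 - 5 = -2)
C(Q, l) = 2*Q
m = -20 (m = -10*2 = -5*4 = -20)
M(R, q) = -7 - q (M(R, q) = (-20 + 9) + (4 - q) = -11 + (4 - q) = -7 - q)
-52061/M(A, 398) = -52061/(-7 - 1*398) = -52061/(-7 - 398) = -52061/(-405) = -52061*(-1/405) = 52061/405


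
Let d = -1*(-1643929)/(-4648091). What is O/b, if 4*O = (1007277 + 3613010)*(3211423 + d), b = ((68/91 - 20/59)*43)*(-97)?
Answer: -1889201900875283817277/867279900688 ≈ -2.1783e+9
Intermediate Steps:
d = -234847/664013 (d = 1643929*(-1/4648091) = -234847/664013 ≈ -0.35368)
b = -9142832/5369 (b = ((68*(1/91) - 20*1/59)*43)*(-97) = ((68/91 - 20/59)*43)*(-97) = ((2192/5369)*43)*(-97) = (94256/5369)*(-97) = -9142832/5369 ≈ -1702.9)
O = 351872211003032933/94859 (O = ((1007277 + 3613010)*(3211423 - 234847/664013))/4 = (4620287*(2132426385652/664013))/4 = (¼)*(1407488844012131732/94859) = 351872211003032933/94859 ≈ 3.7094e+12)
O/b = 351872211003032933/(94859*(-9142832/5369)) = (351872211003032933/94859)*(-5369/9142832) = -1889201900875283817277/867279900688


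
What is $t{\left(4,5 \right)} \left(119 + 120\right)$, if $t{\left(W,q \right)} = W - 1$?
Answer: $717$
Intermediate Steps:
$t{\left(W,q \right)} = -1 + W$ ($t{\left(W,q \right)} = W - 1 = -1 + W$)
$t{\left(4,5 \right)} \left(119 + 120\right) = \left(-1 + 4\right) \left(119 + 120\right) = 3 \cdot 239 = 717$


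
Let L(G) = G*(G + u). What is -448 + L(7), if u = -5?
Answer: -434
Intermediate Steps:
L(G) = G*(-5 + G) (L(G) = G*(G - 5) = G*(-5 + G))
-448 + L(7) = -448 + 7*(-5 + 7) = -448 + 7*2 = -448 + 14 = -434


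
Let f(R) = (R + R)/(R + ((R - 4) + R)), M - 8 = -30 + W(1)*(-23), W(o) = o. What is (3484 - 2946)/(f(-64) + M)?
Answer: -26362/2173 ≈ -12.132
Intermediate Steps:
M = -45 (M = 8 + (-30 + 1*(-23)) = 8 + (-30 - 23) = 8 - 53 = -45)
f(R) = 2*R/(-4 + 3*R) (f(R) = (2*R)/(R + ((-4 + R) + R)) = (2*R)/(R + (-4 + 2*R)) = (2*R)/(-4 + 3*R) = 2*R/(-4 + 3*R))
(3484 - 2946)/(f(-64) + M) = (3484 - 2946)/(2*(-64)/(-4 + 3*(-64)) - 45) = 538/(2*(-64)/(-4 - 192) - 45) = 538/(2*(-64)/(-196) - 45) = 538/(2*(-64)*(-1/196) - 45) = 538/(32/49 - 45) = 538/(-2173/49) = 538*(-49/2173) = -26362/2173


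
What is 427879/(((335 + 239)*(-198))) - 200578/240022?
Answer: -62748232097/13639490172 ≈ -4.6005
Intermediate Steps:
427879/(((335 + 239)*(-198))) - 200578/240022 = 427879/((574*(-198))) - 200578*1/240022 = 427879/(-113652) - 100289/120011 = 427879*(-1/113652) - 100289/120011 = -427879/113652 - 100289/120011 = -62748232097/13639490172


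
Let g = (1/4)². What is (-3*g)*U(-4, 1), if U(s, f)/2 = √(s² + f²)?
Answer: -3*√17/8 ≈ -1.5462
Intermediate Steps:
g = 1/16 (g = (¼)² = 1/16 ≈ 0.062500)
U(s, f) = 2*√(f² + s²) (U(s, f) = 2*√(s² + f²) = 2*√(f² + s²))
(-3*g)*U(-4, 1) = (-3*1/16)*(2*√(1² + (-4)²)) = -3*√(1 + 16)/8 = -3*√17/8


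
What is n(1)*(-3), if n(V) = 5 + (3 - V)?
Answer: -21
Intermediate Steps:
n(V) = 8 - V
n(1)*(-3) = (8 - 1*1)*(-3) = (8 - 1)*(-3) = 7*(-3) = -21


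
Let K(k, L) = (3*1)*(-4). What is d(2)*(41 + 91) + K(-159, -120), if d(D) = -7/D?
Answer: -474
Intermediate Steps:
K(k, L) = -12 (K(k, L) = 3*(-4) = -12)
d(2)*(41 + 91) + K(-159, -120) = (-7/2)*(41 + 91) - 12 = -7*½*132 - 12 = -7/2*132 - 12 = -462 - 12 = -474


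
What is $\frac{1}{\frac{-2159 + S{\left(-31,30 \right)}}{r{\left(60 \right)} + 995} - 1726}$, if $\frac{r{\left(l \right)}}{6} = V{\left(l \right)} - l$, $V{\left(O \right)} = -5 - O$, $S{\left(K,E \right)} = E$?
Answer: $- \frac{245}{424999} \approx -0.00057647$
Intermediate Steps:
$r{\left(l \right)} = -30 - 12 l$ ($r{\left(l \right)} = 6 \left(\left(-5 - l\right) - l\right) = 6 \left(-5 - 2 l\right) = -30 - 12 l$)
$\frac{1}{\frac{-2159 + S{\left(-31,30 \right)}}{r{\left(60 \right)} + 995} - 1726} = \frac{1}{\frac{-2159 + 30}{\left(-30 - 720\right) + 995} - 1726} = \frac{1}{- \frac{2129}{\left(-30 - 720\right) + 995} + \left(-1878 + 152\right)} = \frac{1}{- \frac{2129}{-750 + 995} - 1726} = \frac{1}{- \frac{2129}{245} - 1726} = \frac{1}{- \frac{424999}{245}} = - \frac{245}{424999}$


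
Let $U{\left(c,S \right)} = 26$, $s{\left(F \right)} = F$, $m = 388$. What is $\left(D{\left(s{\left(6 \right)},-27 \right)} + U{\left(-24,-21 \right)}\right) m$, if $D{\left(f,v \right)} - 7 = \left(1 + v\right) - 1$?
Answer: $2328$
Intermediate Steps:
$D{\left(f,v \right)} = 7 + v$ ($D{\left(f,v \right)} = 7 + \left(\left(1 + v\right) - 1\right) = 7 + v$)
$\left(D{\left(s{\left(6 \right)},-27 \right)} + U{\left(-24,-21 \right)}\right) m = \left(\left(7 - 27\right) + 26\right) 388 = \left(-20 + 26\right) 388 = 6 \cdot 388 = 2328$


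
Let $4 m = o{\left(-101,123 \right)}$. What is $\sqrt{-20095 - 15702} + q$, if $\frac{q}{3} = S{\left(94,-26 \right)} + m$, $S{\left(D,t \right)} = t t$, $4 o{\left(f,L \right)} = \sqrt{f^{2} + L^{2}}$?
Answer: $2028 + \frac{3 \sqrt{25330}}{16} + i \sqrt{35797} \approx 2057.8 + 189.2 i$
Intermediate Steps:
$o{\left(f,L \right)} = \frac{\sqrt{L^{2} + f^{2}}}{4}$ ($o{\left(f,L \right)} = \frac{\sqrt{f^{2} + L^{2}}}{4} = \frac{\sqrt{L^{2} + f^{2}}}{4}$)
$S{\left(D,t \right)} = t^{2}$
$m = \frac{\sqrt{25330}}{16}$ ($m = \frac{\frac{1}{4} \sqrt{123^{2} + \left(-101\right)^{2}}}{4} = \frac{\frac{1}{4} \sqrt{15129 + 10201}}{4} = \frac{\frac{1}{4} \sqrt{25330}}{4} = \frac{\sqrt{25330}}{16} \approx 9.9471$)
$q = 2028 + \frac{3 \sqrt{25330}}{16}$ ($q = 3 \left(\left(-26\right)^{2} + \frac{\sqrt{25330}}{16}\right) = 3 \left(676 + \frac{\sqrt{25330}}{16}\right) = 2028 + \frac{3 \sqrt{25330}}{16} \approx 2057.8$)
$\sqrt{-20095 - 15702} + q = \sqrt{-20095 - 15702} + \left(2028 + \frac{3 \sqrt{25330}}{16}\right) = \sqrt{-35797} + \left(2028 + \frac{3 \sqrt{25330}}{16}\right) = i \sqrt{35797} + \left(2028 + \frac{3 \sqrt{25330}}{16}\right) = 2028 + \frac{3 \sqrt{25330}}{16} + i \sqrt{35797}$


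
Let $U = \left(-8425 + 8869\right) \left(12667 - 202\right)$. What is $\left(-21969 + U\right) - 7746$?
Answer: $5504745$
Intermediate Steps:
$U = 5534460$ ($U = 444 \cdot 12465 = 5534460$)
$\left(-21969 + U\right) - 7746 = \left(-21969 + 5534460\right) - 7746 = 5512491 - 7746 = 5504745$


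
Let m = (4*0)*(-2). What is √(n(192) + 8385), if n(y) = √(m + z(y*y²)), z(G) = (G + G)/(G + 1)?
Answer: √(2485557745317465 + 836279808*√251286)/544453 ≈ 91.577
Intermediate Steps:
m = 0 (m = 0*(-2) = 0)
z(G) = 2*G/(1 + G) (z(G) = (2*G)/(1 + G) = 2*G/(1 + G))
n(y) = √2*√(y³/(1 + y³)) (n(y) = √(0 + 2*(y*y²)/(1 + y*y²)) = √(0 + 2*y³/(1 + y³)) = √(2*y³/(1 + y³)) = √2*√(y³/(1 + y³)))
√(n(192) + 8385) = √(√2*√(192³/(1 + 192³)) + 8385) = √(√2*√(7077888/(1 + 7077888)) + 8385) = √(√2*√(7077888/7077889) + 8385) = √(√2*(1536*√125643/544453) + 8385) = √(1536*√251286/544453 + 8385) = √(8385 + 1536*√251286/544453)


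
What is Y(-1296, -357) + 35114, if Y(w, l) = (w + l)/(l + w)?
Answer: 35115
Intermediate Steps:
Y(w, l) = 1 (Y(w, l) = (l + w)/(l + w) = 1)
Y(-1296, -357) + 35114 = 1 + 35114 = 35115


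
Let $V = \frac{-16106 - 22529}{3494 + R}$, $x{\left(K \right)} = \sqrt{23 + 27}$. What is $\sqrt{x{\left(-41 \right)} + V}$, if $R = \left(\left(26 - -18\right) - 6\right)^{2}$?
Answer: $\frac{\sqrt{-190779630 + 121919220 \sqrt{2}}}{4938} \approx 0.86773 i$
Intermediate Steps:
$R = 1444$ ($R = \left(\left(26 + 18\right) - 6\right)^{2} = \left(44 - 6\right)^{2} = 38^{2} = 1444$)
$x{\left(K \right)} = 5 \sqrt{2}$ ($x{\left(K \right)} = \sqrt{50} = 5 \sqrt{2}$)
$V = - \frac{38635}{4938}$ ($V = \frac{-16106 - 22529}{3494 + 1444} = - \frac{38635}{4938} \approx -7.824$)
$\sqrt{x{\left(-41 \right)} + V} = \sqrt{5 \sqrt{2} - \frac{38635}{4938}} = \sqrt{- \frac{38635}{4938} + 5 \sqrt{2}}$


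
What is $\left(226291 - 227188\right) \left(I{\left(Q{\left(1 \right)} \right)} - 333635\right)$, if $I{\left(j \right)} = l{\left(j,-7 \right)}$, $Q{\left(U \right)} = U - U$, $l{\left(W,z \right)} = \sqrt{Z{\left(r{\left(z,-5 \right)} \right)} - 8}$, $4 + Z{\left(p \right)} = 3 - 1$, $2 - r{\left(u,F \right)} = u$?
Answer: $299270595 - 897 i \sqrt{10} \approx 2.9927 \cdot 10^{8} - 2836.6 i$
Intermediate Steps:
$r{\left(u,F \right)} = 2 - u$
$Z{\left(p \right)} = -2$ ($Z{\left(p \right)} = -4 + \left(3 - 1\right) = -4 + 2 = -2$)
$l{\left(W,z \right)} = i \sqrt{10}$ ($l{\left(W,z \right)} = \sqrt{-2 - 8} = \sqrt{-10} = i \sqrt{10}$)
$Q{\left(U \right)} = 0$
$I{\left(j \right)} = i \sqrt{10}$
$\left(226291 - 227188\right) \left(I{\left(Q{\left(1 \right)} \right)} - 333635\right) = \left(226291 - 227188\right) \left(i \sqrt{10} - 333635\right) = - 897 \left(-333635 + i \sqrt{10}\right) = 299270595 - 897 i \sqrt{10}$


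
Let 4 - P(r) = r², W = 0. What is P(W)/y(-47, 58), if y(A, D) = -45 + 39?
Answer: -⅔ ≈ -0.66667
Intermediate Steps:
y(A, D) = -6
P(r) = 4 - r²
P(W)/y(-47, 58) = (4 - 1*0²)/(-6) = (4 - 1*0)*(-⅙) = (4 + 0)*(-⅙) = 4*(-⅙) = -⅔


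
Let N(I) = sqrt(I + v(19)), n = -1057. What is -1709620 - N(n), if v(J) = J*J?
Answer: -1709620 - 2*I*sqrt(174) ≈ -1.7096e+6 - 26.382*I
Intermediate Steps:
v(J) = J**2
N(I) = sqrt(361 + I) (N(I) = sqrt(I + 19**2) = sqrt(I + 361) = sqrt(361 + I))
-1709620 - N(n) = -1709620 - sqrt(361 - 1057) = -1709620 - sqrt(-696) = -1709620 - 2*I*sqrt(174)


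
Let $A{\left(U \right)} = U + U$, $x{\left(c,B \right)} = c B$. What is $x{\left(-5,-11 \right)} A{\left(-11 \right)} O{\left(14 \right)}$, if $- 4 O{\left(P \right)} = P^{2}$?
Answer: $59290$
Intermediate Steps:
$x{\left(c,B \right)} = B c$
$A{\left(U \right)} = 2 U$
$O{\left(P \right)} = - \frac{P^{2}}{4}$
$x{\left(-5,-11 \right)} A{\left(-11 \right)} O{\left(14 \right)} = \left(-11\right) \left(-5\right) 2 \left(-11\right) \left(- \frac{14^{2}}{4}\right) = 55 \left(-22\right) \left(\left(- \frac{1}{4}\right) 196\right) = \left(-1210\right) \left(-49\right) = 59290$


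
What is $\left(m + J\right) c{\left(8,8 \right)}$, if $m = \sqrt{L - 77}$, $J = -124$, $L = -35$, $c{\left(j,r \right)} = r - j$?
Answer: $0$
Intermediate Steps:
$m = 4 i \sqrt{7}$ ($m = \sqrt{-35 - 77} = \sqrt{-112} = 4 i \sqrt{7} \approx 10.583 i$)
$\left(m + J\right) c{\left(8,8 \right)} = \left(4 i \sqrt{7} - 124\right) \left(8 - 8\right) = \left(-124 + 4 i \sqrt{7}\right) \left(8 - 8\right) = \left(-124 + 4 i \sqrt{7}\right) 0 = 0$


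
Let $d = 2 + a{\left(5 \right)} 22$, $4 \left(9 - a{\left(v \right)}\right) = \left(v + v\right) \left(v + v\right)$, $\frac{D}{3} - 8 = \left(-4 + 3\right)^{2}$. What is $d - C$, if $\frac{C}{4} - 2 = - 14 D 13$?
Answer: $19298$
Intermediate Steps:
$D = 27$ ($D = 24 + 3 \left(-4 + 3\right)^{2} = 24 + 3 \left(-1\right)^{2} = 24 + 3 \cdot 1 = 24 + 3 = 27$)
$a{\left(v \right)} = 9 - v^{2}$ ($a{\left(v \right)} = 9 - \frac{\left(v + v\right) \left(v + v\right)}{4} = 9 - \frac{2 v 2 v}{4} = 9 - \frac{4 v^{2}}{4} = 9 - v^{2}$)
$d = -350$ ($d = 2 + \left(9 - 5^{2}\right) 22 = 2 + \left(9 - 25\right) 22 = 2 - 352 = -350$)
$C = -19648$ ($C = 8 + 4 \left(-14\right) 27 \cdot 13 = 8 + 4 \left(\left(-378\right) 13\right) = 8 + 4 \left(-4914\right) = 8 - 19656 = -19648$)
$d - C = -350 - -19648 = -350 + 19648 = 19298$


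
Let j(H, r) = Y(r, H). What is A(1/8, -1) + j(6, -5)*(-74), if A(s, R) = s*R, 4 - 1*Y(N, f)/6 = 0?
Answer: -14209/8 ≈ -1776.1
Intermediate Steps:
Y(N, f) = 24 (Y(N, f) = 24 - 6*0 = 24 + 0 = 24)
j(H, r) = 24
A(s, R) = R*s
A(1/8, -1) + j(6, -5)*(-74) = -1/8 + 24*(-74) = -1/8 - 1776 = -14209/8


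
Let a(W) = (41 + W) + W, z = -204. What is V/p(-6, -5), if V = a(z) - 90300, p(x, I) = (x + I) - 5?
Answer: 90667/16 ≈ 5666.7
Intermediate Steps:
a(W) = 41 + 2*W
p(x, I) = -5 + I + x (p(x, I) = (I + x) - 5 = -5 + I + x)
V = -90667 (V = (41 + 2*(-204)) - 90300 = (41 - 408) - 90300 = -367 - 90300 = -90667)
V/p(-6, -5) = -90667/(-5 - 5 - 6) = -90667/(-16) = -1/16*(-90667) = 90667/16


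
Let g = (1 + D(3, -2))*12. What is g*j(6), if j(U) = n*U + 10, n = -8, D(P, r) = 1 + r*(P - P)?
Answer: -912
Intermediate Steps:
D(P, r) = 1 (D(P, r) = 1 + r*0 = 1 + 0 = 1)
j(U) = 10 - 8*U (j(U) = -8*U + 10 = 10 - 8*U)
g = 24 (g = (1 + 1)*12 = 2*12 = 24)
g*j(6) = 24*(10 - 8*6) = 24*(10 - 48) = 24*(-38) = -912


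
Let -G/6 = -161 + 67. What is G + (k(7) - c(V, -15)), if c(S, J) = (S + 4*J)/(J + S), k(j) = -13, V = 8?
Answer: 3805/7 ≈ 543.57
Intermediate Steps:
c(S, J) = (S + 4*J)/(J + S)
G = 564 (G = -6*(-161 + 67) = -6*(-94) = 564)
G + (k(7) - c(V, -15)) = 564 + (-13 - (8 + 4*(-15))/(-15 + 8)) = 564 + (-13 - (8 - 60)/(-7)) = 564 + (-13 - (-1)*(-52)/7) = 564 + (-13 - 1*52/7) = 564 + (-13 - 52/7) = 564 - 143/7 = 3805/7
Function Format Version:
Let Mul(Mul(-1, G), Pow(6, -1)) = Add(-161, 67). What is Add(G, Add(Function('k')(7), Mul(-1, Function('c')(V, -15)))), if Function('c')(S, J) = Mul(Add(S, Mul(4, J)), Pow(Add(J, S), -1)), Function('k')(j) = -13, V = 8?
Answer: Rational(3805, 7) ≈ 543.57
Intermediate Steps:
Function('c')(S, J) = Mul(Pow(Add(J, S), -1), Add(S, Mul(4, J)))
G = 564 (G = Mul(-6, Add(-161, 67)) = Mul(-6, -94) = 564)
Add(G, Add(Function('k')(7), Mul(-1, Function('c')(V, -15)))) = Add(564, Add(-13, Mul(-1, Mul(Pow(Add(-15, 8), -1), Add(8, Mul(4, -15)))))) = Add(564, Add(-13, Mul(-1, Mul(Pow(-7, -1), Add(8, -60))))) = Add(564, Add(-13, Mul(-1, Mul(Rational(-1, 7), -52)))) = Add(564, Add(-13, Mul(-1, Rational(52, 7)))) = Add(564, Add(-13, Rational(-52, 7))) = Add(564, Rational(-143, 7)) = Rational(3805, 7)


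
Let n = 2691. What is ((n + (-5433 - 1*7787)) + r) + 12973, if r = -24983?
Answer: -22539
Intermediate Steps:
((n + (-5433 - 1*7787)) + r) + 12973 = ((2691 + (-5433 - 1*7787)) - 24983) + 12973 = ((2691 + (-5433 - 7787)) - 24983) + 12973 = ((2691 - 13220) - 24983) + 12973 = (-10529 - 24983) + 12973 = -35512 + 12973 = -22539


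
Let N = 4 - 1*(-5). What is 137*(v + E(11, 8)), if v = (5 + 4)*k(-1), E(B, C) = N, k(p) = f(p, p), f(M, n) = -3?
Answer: -2466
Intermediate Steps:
k(p) = -3
N = 9 (N = 4 + 5 = 9)
E(B, C) = 9
v = -27 (v = (5 + 4)*(-3) = 9*(-3) = -27)
137*(v + E(11, 8)) = 137*(-27 + 9) = 137*(-18) = -2466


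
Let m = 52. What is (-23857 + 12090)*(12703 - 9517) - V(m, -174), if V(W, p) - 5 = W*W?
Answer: -37492371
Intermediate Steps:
V(W, p) = 5 + W² (V(W, p) = 5 + W*W = 5 + W²)
(-23857 + 12090)*(12703 - 9517) - V(m, -174) = (-23857 + 12090)*(12703 - 9517) - (5 + 52²) = -11767*3186 - (5 + 2704) = -37489662 - 1*2709 = -37489662 - 2709 = -37492371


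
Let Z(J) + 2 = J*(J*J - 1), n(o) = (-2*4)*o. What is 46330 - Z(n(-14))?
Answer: -1358484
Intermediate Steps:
n(o) = -8*o
Z(J) = -2 + J*(-1 + J²) (Z(J) = -2 + J*(J*J - 1) = -2 + J*(J² - 1) = -2 + J*(-1 + J²))
46330 - Z(n(-14)) = 46330 - (-2 + (-8*(-14))³ - (-8)*(-14)) = 46330 - (-2 + 112³ - 1*112) = 46330 - (-2 + 1404928 - 112) = 46330 - 1*1404814 = 46330 - 1404814 = -1358484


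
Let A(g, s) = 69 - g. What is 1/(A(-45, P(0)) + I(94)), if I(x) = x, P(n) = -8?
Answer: 1/208 ≈ 0.0048077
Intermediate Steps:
1/(A(-45, P(0)) + I(94)) = 1/((69 - 1*(-45)) + 94) = 1/((69 + 45) + 94) = 1/(114 + 94) = 1/208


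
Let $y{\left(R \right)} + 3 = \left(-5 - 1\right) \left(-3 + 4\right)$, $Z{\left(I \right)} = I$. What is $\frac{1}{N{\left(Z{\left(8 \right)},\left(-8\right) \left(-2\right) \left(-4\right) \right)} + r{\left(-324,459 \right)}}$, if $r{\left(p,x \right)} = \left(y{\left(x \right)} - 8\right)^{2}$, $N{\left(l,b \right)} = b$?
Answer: $\frac{1}{225} \approx 0.0044444$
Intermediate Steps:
$y{\left(R \right)} = -9$ ($y{\left(R \right)} = -3 + \left(-5 - 1\right) \left(-3 + 4\right) = -3 - 6 = -9$)
$r{\left(p,x \right)} = 289$ ($r{\left(p,x \right)} = \left(-9 - 8\right)^{2} = \left(-17\right)^{2} = 289$)
$\frac{1}{N{\left(Z{\left(8 \right)},\left(-8\right) \left(-2\right) \left(-4\right) \right)} + r{\left(-324,459 \right)}} = \frac{1}{\left(-8\right) \left(-2\right) \left(-4\right) + 289} = \frac{1}{16 \left(-4\right) + 289} = \frac{1}{-64 + 289} = \frac{1}{225}$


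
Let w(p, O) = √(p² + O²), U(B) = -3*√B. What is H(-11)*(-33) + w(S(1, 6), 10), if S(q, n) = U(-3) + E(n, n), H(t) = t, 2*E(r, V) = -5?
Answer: 363 + √(317 + 60*I*√3)/2 ≈ 372.02 + 1.4405*I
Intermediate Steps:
E(r, V) = -5/2 (E(r, V) = (½)*(-5) = -5/2)
S(q, n) = -5/2 - 3*I*√3 (S(q, n) = -3*I*√3 - 5/2 = -5/2 - 3*I*√3)
w(p, O) = √(O² + p²)
H(-11)*(-33) + w(S(1, 6), 10) = -11*(-33) + √(10² + (-5/2 - 3*I*√3)²) = 363 + √(100 + (-5/2 - 3*I*√3)²)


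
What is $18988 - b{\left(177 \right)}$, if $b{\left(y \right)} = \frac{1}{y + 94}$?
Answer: $\frac{5145747}{271} \approx 18988.0$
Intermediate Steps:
$b{\left(y \right)} = \frac{1}{94 + y}$
$18988 - b{\left(177 \right)} = 18988 - \frac{1}{94 + 177} = 18988 - \frac{1}{271} = \frac{5145747}{271}$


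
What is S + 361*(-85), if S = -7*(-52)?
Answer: -30321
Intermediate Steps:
S = 364
S + 361*(-85) = 364 + 361*(-85) = 364 - 30685 = -30321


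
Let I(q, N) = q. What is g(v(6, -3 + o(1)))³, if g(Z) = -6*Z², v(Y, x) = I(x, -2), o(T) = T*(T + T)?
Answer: -216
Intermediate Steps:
o(T) = 2*T² (o(T) = T*(2*T) = 2*T²)
v(Y, x) = x
g(v(6, -3 + o(1)))³ = (-6*(-3 + 2*1²)²)³ = (-6*(-3 + 2*1)²)³ = (-6*(-3 + 2)²)³ = (-6*(-1)²)³ = (-6*1)³ = (-6)³ = -216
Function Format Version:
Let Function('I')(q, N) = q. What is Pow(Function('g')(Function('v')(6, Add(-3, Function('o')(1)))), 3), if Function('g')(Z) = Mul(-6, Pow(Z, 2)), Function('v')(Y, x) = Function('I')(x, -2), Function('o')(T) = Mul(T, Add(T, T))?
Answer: -216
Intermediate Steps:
Function('o')(T) = Mul(2, Pow(T, 2)) (Function('o')(T) = Mul(T, Mul(2, T)) = Mul(2, Pow(T, 2)))
Function('v')(Y, x) = x
Pow(Function('g')(Function('v')(6, Add(-3, Function('o')(1)))), 3) = Pow(Mul(-6, Pow(Add(-3, Mul(2, Pow(1, 2))), 2)), 3) = Pow(Mul(-6, Pow(Add(-3, Mul(2, 1)), 2)), 3) = Pow(Mul(-6, Pow(Add(-3, 2), 2)), 3) = Pow(Mul(-6, Pow(-1, 2)), 3) = Pow(Mul(-6, 1), 3) = Pow(-6, 3) = -216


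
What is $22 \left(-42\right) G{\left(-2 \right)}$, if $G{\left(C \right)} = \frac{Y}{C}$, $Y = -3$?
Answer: $-1386$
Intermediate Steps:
$G{\left(C \right)} = - \frac{3}{C}$
$22 \left(-42\right) G{\left(-2 \right)} = 22 \left(-42\right) \left(- \frac{3}{-2}\right) = - 924 \left(\left(-3\right) \left(- \frac{1}{2}\right)\right) = \left(-924\right) \frac{3}{2} = -1386$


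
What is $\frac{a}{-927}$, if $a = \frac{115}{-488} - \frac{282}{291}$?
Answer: $\frac{19009}{14626824} \approx 0.0012996$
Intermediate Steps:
$a = - \frac{57027}{47336}$ ($a = 115 \left(- \frac{1}{488}\right) - \frac{94}{97} = - \frac{115}{488} - \frac{94}{97} = - \frac{57027}{47336} \approx -1.2047$)
$\frac{a}{-927} = - \frac{57027}{47336 \left(-927\right)} = \left(- \frac{57027}{47336}\right) \left(- \frac{1}{927}\right) = \frac{19009}{14626824}$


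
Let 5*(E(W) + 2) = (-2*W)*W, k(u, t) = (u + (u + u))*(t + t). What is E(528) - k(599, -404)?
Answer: 6702302/5 ≈ 1.3405e+6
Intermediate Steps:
k(u, t) = 6*t*u (k(u, t) = (u + 2*u)*(2*t) = (3*u)*(2*t) = 6*t*u)
E(W) = -2 - 2*W²/5 (E(W) = -2 + ((-2*W)*W)/5 = -2 + (-2*W²)/5 = -2 - 2*W²/5)
E(528) - k(599, -404) = (-2 - ⅖*528²) - 6*(-404)*599 = (-2 - ⅖*278784) - 1*(-1451976) = (-2 - 557568/5) + 1451976 = -557578/5 + 1451976 = 6702302/5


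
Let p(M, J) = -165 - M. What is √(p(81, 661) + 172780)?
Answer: √172534 ≈ 415.37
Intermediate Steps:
√(p(81, 661) + 172780) = √((-165 - 1*81) + 172780) = √((-165 - 81) + 172780) = √(-246 + 172780) = √172534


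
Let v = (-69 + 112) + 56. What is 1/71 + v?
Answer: 7030/71 ≈ 99.014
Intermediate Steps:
v = 99 (v = 43 + 56 = 99)
1/71 + v = 1/71 + 99 = 7030/71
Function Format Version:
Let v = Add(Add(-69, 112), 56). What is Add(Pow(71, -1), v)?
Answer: Rational(7030, 71) ≈ 99.014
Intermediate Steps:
v = 99 (v = Add(43, 56) = 99)
Add(Pow(71, -1), v) = Add(Pow(71, -1), 99) = Add(Rational(1, 71), 99) = Rational(7030, 71)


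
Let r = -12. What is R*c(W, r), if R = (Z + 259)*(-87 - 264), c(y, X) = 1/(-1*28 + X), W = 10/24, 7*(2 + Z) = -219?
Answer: 27729/14 ≈ 1980.6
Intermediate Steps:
Z = -233/7 (Z = -2 + (1/7)*(-219) = -2 - 219/7 = -233/7 ≈ -33.286)
W = 5/12 (W = 10*(1/24) = 5/12 ≈ 0.41667)
c(y, X) = 1/(-28 + X)
R = -554580/7 (R = (-233/7 + 259)*(-87 - 264) = (1580/7)*(-351) = -554580/7 ≈ -79226.)
R*c(W, r) = -554580/(7*(-28 - 12)) = -554580/7/(-40) = -554580/7*(-1/40) = 27729/14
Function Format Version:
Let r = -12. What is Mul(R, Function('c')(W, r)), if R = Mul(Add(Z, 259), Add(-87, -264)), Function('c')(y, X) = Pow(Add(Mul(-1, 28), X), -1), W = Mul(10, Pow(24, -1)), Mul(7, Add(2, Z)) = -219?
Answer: Rational(27729, 14) ≈ 1980.6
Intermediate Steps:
Z = Rational(-233, 7) (Z = Add(-2, Mul(Rational(1, 7), -219)) = Add(-2, Rational(-219, 7)) = Rational(-233, 7) ≈ -33.286)
W = Rational(5, 12) (W = Mul(10, Rational(1, 24)) = Rational(5, 12) ≈ 0.41667)
Function('c')(y, X) = Pow(Add(-28, X), -1)
R = Rational(-554580, 7) (R = Mul(Add(Rational(-233, 7), 259), Add(-87, -264)) = Mul(Rational(1580, 7), -351) = Rational(-554580, 7) ≈ -79226.)
Mul(R, Function('c')(W, r)) = Mul(Rational(-554580, 7), Pow(Add(-28, -12), -1)) = Mul(Rational(-554580, 7), Pow(-40, -1)) = Mul(Rational(-554580, 7), Rational(-1, 40)) = Rational(27729, 14)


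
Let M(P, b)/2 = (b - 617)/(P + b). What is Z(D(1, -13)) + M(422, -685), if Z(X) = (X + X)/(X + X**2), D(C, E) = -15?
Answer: 17965/1841 ≈ 9.7583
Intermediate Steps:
Z(X) = 2*X/(X + X**2) (Z(X) = (2*X)/(X + X**2) = 2*X/(X + X**2))
M(P, b) = 2*(-617 + b)/(P + b) (M(P, b) = 2*((b - 617)/(P + b)) = 2*((-617 + b)/(P + b)) = 2*(-617 + b)/(P + b))
Z(D(1, -13)) + M(422, -685) = 2/(1 - 15) + 2*(-617 - 685)/(422 - 685) = 2/(-14) + 2*(-1302)/(-263) = 2*(-1/14) + 2*(-1/263)*(-1302) = -1/7 + 2604/263 = 17965/1841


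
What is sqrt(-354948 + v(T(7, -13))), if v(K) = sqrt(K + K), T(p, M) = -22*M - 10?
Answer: sqrt(-354948 + 2*sqrt(138)) ≈ 595.76*I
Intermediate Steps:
T(p, M) = -10 - 22*M
v(K) = sqrt(2)*sqrt(K) (v(K) = sqrt(2*K) = sqrt(2)*sqrt(K))
sqrt(-354948 + v(T(7, -13))) = sqrt(-354948 + sqrt(2)*sqrt(-10 - 22*(-13))) = sqrt(-354948 + sqrt(2)*sqrt(-10 + 286)) = sqrt(-354948 + sqrt(2)*sqrt(276)) = sqrt(-354948 + sqrt(2)*(2*sqrt(69))) = sqrt(-354948 + 2*sqrt(138))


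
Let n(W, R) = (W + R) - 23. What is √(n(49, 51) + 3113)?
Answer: √3190 ≈ 56.480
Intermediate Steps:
n(W, R) = -23 + R + W (n(W, R) = (R + W) - 23 = -23 + R + W)
√(n(49, 51) + 3113) = √((-23 + 51 + 49) + 3113) = √(77 + 3113) = √3190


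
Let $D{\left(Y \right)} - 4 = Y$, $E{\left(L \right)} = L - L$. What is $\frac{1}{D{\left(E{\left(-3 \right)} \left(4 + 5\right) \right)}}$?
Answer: $\frac{1}{4} \approx 0.25$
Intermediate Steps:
$E{\left(L \right)} = 0$
$D{\left(Y \right)} = 4 + Y$
$\frac{1}{D{\left(E{\left(-3 \right)} \left(4 + 5\right) \right)}} = \frac{1}{4 + 0 \left(4 + 5\right)} = \frac{1}{4 + 0 \cdot 9} = \frac{1}{4 + 0} = \frac{1}{4}$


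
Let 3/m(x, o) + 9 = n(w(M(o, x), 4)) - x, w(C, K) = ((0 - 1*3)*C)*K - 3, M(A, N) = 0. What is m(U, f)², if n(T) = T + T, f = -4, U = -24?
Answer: ⅑ ≈ 0.11111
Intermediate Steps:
w(C, K) = -3 - 3*C*K (w(C, K) = ((0 - 3)*C)*K - 3 = (-3*C)*K - 3 = -3*C*K - 3 = -3 - 3*C*K)
n(T) = 2*T
m(x, o) = 3/(-15 - x) (m(x, o) = 3/(-9 + (2*(-3 - 3*0*4) - x)) = 3/(-9 + (2*(-3 + 0) - x)) = 3/(-9 + (2*(-3) - x)) = 3/(-9 + (-6 - x)) = 3/(-15 - x))
m(U, f)² = (-3/(15 - 24))² = (-3/(-9))² = (-3*(-⅑))² = (⅓)² = ⅑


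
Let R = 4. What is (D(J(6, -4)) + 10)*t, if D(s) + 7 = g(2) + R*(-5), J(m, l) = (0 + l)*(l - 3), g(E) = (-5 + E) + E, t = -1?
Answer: 18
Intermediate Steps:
g(E) = -5 + 2*E
J(m, l) = l*(-3 + l)
D(s) = -28 (D(s) = -7 + ((-5 + 2*2) + 4*(-5)) = -7 + ((-5 + 4) - 20) = -7 + (-1 - 20) = -7 - 21 = -28)
(D(J(6, -4)) + 10)*t = (-28 + 10)*(-1) = -18*(-1) = 18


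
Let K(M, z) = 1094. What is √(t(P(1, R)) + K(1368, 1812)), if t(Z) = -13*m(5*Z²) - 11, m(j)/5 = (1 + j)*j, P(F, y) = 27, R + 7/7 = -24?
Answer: I*√863827467 ≈ 29391.0*I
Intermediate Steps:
R = -25 (R = -1 - 24 = -25)
m(j) = 5*j*(1 + j) (m(j) = 5*((1 + j)*j) = 5*(j*(1 + j)) = 5*j*(1 + j))
t(Z) = -11 - 325*Z²*(1 + 5*Z²) (t(Z) = -65*5*Z²*(1 + 5*Z²) - 11 = -325*Z²*(1 + 5*Z²) - 11 = -11 - 325*Z²*(1 + 5*Z²))
√(t(P(1, R)) + K(1368, 1812)) = √((-11 - 1625*27⁴ - 325*27²) + 1094) = √((-11 - 1625*531441 - 325*729) + 1094) = √((-11 - 863591625 - 236925) + 1094) = √(-863828561 + 1094) = √(-863827467) = I*√863827467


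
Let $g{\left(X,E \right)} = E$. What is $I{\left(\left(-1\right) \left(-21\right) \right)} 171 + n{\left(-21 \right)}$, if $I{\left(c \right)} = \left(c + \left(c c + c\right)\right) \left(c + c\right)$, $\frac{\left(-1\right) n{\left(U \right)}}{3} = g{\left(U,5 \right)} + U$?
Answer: $3468954$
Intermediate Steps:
$n{\left(U \right)} = -15 - 3 U$ ($n{\left(U \right)} = - 3 \left(5 + U\right) = -15 - 3 U$)
$I{\left(c \right)} = 2 c \left(c^{2} + 2 c\right)$ ($I{\left(c \right)} = \left(c + \left(c^{2} + c\right)\right) 2 c = \left(c + \left(c + c^{2}\right)\right) 2 c = \left(c^{2} + 2 c\right) 2 c = 2 c \left(c^{2} + 2 c\right)$)
$I{\left(\left(-1\right) \left(-21\right) \right)} 171 + n{\left(-21 \right)} = 2 \left(\left(-1\right) \left(-21\right)\right)^{2} \left(2 - -21\right) 171 - -48 = 2 \cdot 21^{2} \left(2 + 21\right) 171 + \left(-15 + 63\right) = 2 \cdot 441 \cdot 23 \cdot 171 + 48 = 20286 \cdot 171 + 48 = 3468906 + 48 = 3468954$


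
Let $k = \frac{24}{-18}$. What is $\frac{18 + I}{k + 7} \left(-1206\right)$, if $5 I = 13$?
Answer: $- \frac{372654}{85} \approx -4384.2$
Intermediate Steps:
$k = - \frac{4}{3}$ ($k = 24 \left(- \frac{1}{18}\right) = - \frac{4}{3} \approx -1.3333$)
$I = \frac{13}{5}$ ($I = \frac{1}{5} \cdot 13 = \frac{13}{5} \approx 2.6$)
$\frac{18 + I}{k + 7} \left(-1206\right) = \frac{18 + \frac{13}{5}}{- \frac{4}{3} + 7} \left(-1206\right) = \frac{103}{5 \cdot \frac{17}{3}} \left(-1206\right) = \frac{103}{5} \cdot \frac{3}{17} \left(-1206\right) = \frac{309}{85} \left(-1206\right) = - \frac{372654}{85}$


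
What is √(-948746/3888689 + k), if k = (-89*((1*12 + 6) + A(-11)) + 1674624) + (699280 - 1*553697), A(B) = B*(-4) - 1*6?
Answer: 3*√62244038268883029/555527 ≈ 1347.3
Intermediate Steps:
A(B) = -6 - 4*B (A(B) = -4*B - 6 = -6 - 4*B)
k = 1815223 (k = (-89*((1*12 + 6) + (-6 - 4*(-11))) + 1674624) + (699280 - 1*553697) = (-89*((12 + 6) + (-6 + 44)) + 1674624) + (699280 - 553697) = (-89*(18 + 38) + 1674624) + 145583 = (-89*56 + 1674624) + 145583 = (-4984 + 1674624) + 145583 = 1669640 + 145583 = 1815223)
√(-948746/3888689 + k) = √(-948746/3888689 + 1815223) = √(7058836763901/3888689) = 3*√62244038268883029/555527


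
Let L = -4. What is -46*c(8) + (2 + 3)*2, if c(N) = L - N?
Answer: 562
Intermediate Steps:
c(N) = -4 - N
-46*c(8) + (2 + 3)*2 = -46*(-4 - 1*8) + (2 + 3)*2 = -46*(-4 - 8) + 5*2 = -46*(-12) + 10 = 552 + 10 = 562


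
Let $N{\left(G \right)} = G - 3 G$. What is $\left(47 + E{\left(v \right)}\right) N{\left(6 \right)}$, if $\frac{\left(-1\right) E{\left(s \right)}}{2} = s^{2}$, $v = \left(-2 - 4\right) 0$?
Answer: $-564$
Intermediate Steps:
$N{\left(G \right)} = - 2 G$
$v = 0$ ($v = \left(-6\right) 0 = 0$)
$E{\left(s \right)} = - 2 s^{2}$
$\left(47 + E{\left(v \right)}\right) N{\left(6 \right)} = \left(47 - 2 \cdot 0^{2}\right) \left(\left(-2\right) 6\right) = \left(47 - 0\right) \left(-12\right) = \left(47 + 0\right) \left(-12\right) = 47 \left(-12\right) = -564$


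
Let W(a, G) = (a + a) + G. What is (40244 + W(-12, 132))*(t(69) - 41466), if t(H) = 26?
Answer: -1672186880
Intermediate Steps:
W(a, G) = G + 2*a (W(a, G) = 2*a + G = G + 2*a)
(40244 + W(-12, 132))*(t(69) - 41466) = (40244 + (132 + 2*(-12)))*(26 - 41466) = (40244 + (132 - 24))*(-41440) = (40244 + 108)*(-41440) = 40352*(-41440) = -1672186880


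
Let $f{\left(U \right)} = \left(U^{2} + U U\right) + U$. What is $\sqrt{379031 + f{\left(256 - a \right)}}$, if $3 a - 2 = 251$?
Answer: $\frac{\sqrt{3943274}}{3} \approx 661.92$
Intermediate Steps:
$a = \frac{253}{3}$ ($a = \frac{2}{3} + \frac{1}{3} \cdot 251 = \frac{2}{3} + \frac{251}{3} = \frac{253}{3} \approx 84.333$)
$f{\left(U \right)} = U + 2 U^{2}$ ($f{\left(U \right)} = \left(U^{2} + U^{2}\right) + U = 2 U^{2} + U = U + 2 U^{2}$)
$\sqrt{379031 + f{\left(256 - a \right)}} = \sqrt{379031 + \left(256 - \frac{253}{3}\right) \left(1 + 2 \left(256 - \frac{253}{3}\right)\right)} = \sqrt{379031 + \frac{515 \left(1 + 2 \cdot \frac{515}{3}\right)}{3}} = \sqrt{379031 + \frac{515 \left(1 + \frac{1030}{3}\right)}{3}} = \sqrt{379031 + \frac{515}{3} \cdot \frac{1033}{3}} = \sqrt{379031 + \frac{531995}{9}} = \sqrt{\frac{3943274}{9}} = \frac{\sqrt{3943274}}{3}$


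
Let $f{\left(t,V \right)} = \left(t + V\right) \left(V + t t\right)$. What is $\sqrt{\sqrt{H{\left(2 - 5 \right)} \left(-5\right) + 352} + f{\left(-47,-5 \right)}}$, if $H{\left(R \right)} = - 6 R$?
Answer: $\sqrt{-114608 + \sqrt{262}} \approx 338.51 i$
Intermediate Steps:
$f{\left(t,V \right)} = \left(V + t\right) \left(V + t^{2}\right)$
$\sqrt{\sqrt{H{\left(2 - 5 \right)} \left(-5\right) + 352} + f{\left(-47,-5 \right)}} = \sqrt{\sqrt{- 6 \left(2 - 5\right) \left(-5\right) + 352} + \left(\left(-5\right)^{2} + \left(-47\right)^{3} - -235 - 5 \left(-47\right)^{2}\right)} = \sqrt{\sqrt{\left(-6\right) \left(-3\right) \left(-5\right) + 352} + \left(25 - 103823 + 235 - 11045\right)} = \sqrt{\sqrt{18 \left(-5\right) + 352} + \left(25 - 103823 + 235 - 11045\right)} = \sqrt{\sqrt{-90 + 352} - 114608} = \sqrt{\sqrt{262} - 114608} = \sqrt{-114608 + \sqrt{262}}$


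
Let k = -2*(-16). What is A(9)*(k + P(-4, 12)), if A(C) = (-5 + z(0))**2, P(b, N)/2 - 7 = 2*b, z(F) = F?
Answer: 750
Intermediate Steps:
P(b, N) = 14 + 4*b (P(b, N) = 14 + 2*(2*b) = 14 + 4*b)
k = 32
A(C) = 25 (A(C) = (-5 + 0)**2 = (-5)**2 = 25)
A(9)*(k + P(-4, 12)) = 25*(32 + (14 + 4*(-4))) = 25*(32 + (14 - 16)) = 25*(32 - 2) = 25*30 = 750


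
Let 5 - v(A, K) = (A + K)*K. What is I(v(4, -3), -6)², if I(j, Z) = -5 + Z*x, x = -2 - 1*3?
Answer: 625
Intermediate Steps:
x = -5 (x = -2 - 3 = -5)
v(A, K) = 5 - K*(A + K) (v(A, K) = 5 - (A + K)*K = 5 - K*(A + K))
I(j, Z) = -5 - 5*Z (I(j, Z) = -5 + Z*(-5) = -5 - 5*Z)
I(v(4, -3), -6)² = (-5 - 5*(-6))² = (-5 + 30)² = 25² = 625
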